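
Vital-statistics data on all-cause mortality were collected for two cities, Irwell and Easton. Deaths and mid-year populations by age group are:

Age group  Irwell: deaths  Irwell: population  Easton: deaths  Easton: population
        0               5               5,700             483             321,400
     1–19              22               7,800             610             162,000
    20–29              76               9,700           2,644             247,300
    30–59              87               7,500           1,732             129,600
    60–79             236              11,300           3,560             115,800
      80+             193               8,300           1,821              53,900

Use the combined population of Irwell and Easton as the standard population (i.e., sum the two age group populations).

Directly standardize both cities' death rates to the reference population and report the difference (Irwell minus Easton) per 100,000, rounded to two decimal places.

Age-specific rates per 100,000 for Irwell: 87.72, 282.05, 783.51, 1160.00, 2088.50, 2325.30.
For Easton: 150.28, 376.54, 1069.15, 1336.42, 3074.27, 3378.48.
Combined standard total = 1,080,300; weights = 0.3028, 0.1572, 0.2379, 0.1269, 0.1177, 0.0576.
Irwell: 0.3028×87.72 + 0.1572×282.05 + 0.2379×783.51 + 0.1269×1160.00 + 0.1177×2088.50 + 0.0576×2325.30 = 784.1004 per 100,000.
Easton: 0.3028×150.28 + 0.1572×376.54 + 0.2379×1069.15 + 0.1269×1336.42 + 0.1177×3074.27 + 0.0576×3378.48 = 1084.8543 per 100,000.
Difference = 784.1004 − 1084.8543 = -300.7539.

-300.75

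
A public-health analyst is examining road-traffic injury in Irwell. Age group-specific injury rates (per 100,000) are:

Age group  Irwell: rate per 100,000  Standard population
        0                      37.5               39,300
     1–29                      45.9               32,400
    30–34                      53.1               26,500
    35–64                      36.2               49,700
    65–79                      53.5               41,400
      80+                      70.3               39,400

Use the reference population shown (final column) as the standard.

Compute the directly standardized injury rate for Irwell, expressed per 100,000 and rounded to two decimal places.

Standard total = 228,700; weights = 0.1718, 0.1417, 0.1159, 0.2173, 0.1810, 0.1723.
Standardized rate: 0.1718×37.5 + 0.1417×45.9 + 0.1159×53.1 + 0.2173×36.2 + 0.1810×53.5 + 0.1723×70.3 = 48.7622 per 100,000.

48.76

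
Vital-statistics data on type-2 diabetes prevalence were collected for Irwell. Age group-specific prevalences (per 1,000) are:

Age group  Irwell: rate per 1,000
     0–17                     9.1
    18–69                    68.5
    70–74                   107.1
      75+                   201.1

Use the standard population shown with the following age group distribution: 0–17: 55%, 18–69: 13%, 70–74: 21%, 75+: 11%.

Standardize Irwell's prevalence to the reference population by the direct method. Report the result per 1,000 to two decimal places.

58.52

Standard weights: 0.55, 0.13, 0.21, 0.11.
Standardized rate: 0.5500×9.1 + 0.1300×68.5 + 0.2100×107.1 + 0.1100×201.1 = 58.5220 per 1,000.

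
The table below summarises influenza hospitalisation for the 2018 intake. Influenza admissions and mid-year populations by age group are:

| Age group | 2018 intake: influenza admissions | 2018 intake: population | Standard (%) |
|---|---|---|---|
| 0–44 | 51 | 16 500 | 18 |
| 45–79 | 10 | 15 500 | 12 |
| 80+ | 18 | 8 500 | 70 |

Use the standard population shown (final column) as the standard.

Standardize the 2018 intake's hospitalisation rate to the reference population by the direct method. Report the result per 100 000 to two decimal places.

Age-specific rates per 100 000 for the 2018 intake: 309.09, 64.52, 211.76.
Standard weights: 0.18, 0.12, 0.70.
Standardized rate: 0.1800×309.09 + 0.1200×64.52 + 0.7000×211.76 = 211.6136 per 100 000.

211.61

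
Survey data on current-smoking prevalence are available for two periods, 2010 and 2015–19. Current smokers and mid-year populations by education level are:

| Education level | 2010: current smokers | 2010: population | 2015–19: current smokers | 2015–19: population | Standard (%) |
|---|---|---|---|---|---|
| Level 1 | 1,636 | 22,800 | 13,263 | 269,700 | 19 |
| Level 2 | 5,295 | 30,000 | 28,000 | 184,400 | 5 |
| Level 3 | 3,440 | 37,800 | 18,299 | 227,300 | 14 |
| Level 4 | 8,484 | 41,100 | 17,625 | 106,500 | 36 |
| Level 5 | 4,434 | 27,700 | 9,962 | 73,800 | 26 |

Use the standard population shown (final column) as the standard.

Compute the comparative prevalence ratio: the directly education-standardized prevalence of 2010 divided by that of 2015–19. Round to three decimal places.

Education-specific rates per 1,000 for 2010: 71.754, 176.500, 91.005, 206.423, 160.072.
For 2015–19: 49.177, 151.844, 80.506, 165.493, 134.986.
Standard weights: 0.19, 0.05, 0.14, 0.36, 0.26.
2010: 0.1900×71.754 + 0.0500×176.500 + 0.1400×91.005 + 0.3600×206.423 + 0.2600×160.072 = 151.1303 per 1,000.
2015–19: 0.1900×49.177 + 0.0500×151.844 + 0.1400×80.506 + 0.3600×165.493 + 0.2600×134.986 = 122.8806 per 1,000.
Ratio = 151.1303 ÷ 122.8806 = 1.22990.

1.230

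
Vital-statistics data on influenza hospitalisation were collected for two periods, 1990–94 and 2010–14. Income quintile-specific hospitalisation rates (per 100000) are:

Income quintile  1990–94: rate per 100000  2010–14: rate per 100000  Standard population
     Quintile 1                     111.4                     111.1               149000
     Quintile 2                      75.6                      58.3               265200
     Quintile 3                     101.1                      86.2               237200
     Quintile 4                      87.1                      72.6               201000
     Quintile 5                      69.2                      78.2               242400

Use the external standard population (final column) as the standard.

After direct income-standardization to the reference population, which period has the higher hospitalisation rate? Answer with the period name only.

1990–94

Standard total = 1094800; weights = 0.1361, 0.2422, 0.2167, 0.1836, 0.2214.
1990–94: 0.1361×111.4 + 0.2422×75.6 + 0.2167×101.1 + 0.1836×87.1 + 0.2214×69.2 = 86.6915 per 100000.
2010–14: 0.1361×111.1 + 0.2422×58.3 + 0.2167×86.2 + 0.1836×72.6 + 0.2214×78.2 = 78.5623 per 100000.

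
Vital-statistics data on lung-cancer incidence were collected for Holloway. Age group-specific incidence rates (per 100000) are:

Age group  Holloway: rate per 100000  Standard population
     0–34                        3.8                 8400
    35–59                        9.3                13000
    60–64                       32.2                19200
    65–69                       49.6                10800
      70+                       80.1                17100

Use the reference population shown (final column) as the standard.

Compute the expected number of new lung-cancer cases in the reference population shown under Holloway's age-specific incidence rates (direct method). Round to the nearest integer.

27

Expected new lung-cancer cases = Σ (standard pop × age-specific rate ÷ 100000)
= 8400×3.8/100000 + 13000×9.3/100000 + 19200×32.2/100000 + 10800×49.6/100000 + 17100×80.1/100000
= 0.32 + 1.21 + 6.18 + 5.36 + 13.70 = 26.76.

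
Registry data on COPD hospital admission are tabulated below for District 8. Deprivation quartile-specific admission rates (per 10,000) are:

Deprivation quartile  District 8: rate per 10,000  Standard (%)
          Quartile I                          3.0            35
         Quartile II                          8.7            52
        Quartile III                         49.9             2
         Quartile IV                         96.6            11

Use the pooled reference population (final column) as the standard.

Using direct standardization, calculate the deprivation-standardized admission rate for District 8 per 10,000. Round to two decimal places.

Standard weights: 0.35, 0.52, 0.02, 0.11.
Standardized rate: 0.3500×3.0 + 0.5200×8.7 + 0.0200×49.9 + 0.1100×96.6 = 17.1980 per 10,000.

17.20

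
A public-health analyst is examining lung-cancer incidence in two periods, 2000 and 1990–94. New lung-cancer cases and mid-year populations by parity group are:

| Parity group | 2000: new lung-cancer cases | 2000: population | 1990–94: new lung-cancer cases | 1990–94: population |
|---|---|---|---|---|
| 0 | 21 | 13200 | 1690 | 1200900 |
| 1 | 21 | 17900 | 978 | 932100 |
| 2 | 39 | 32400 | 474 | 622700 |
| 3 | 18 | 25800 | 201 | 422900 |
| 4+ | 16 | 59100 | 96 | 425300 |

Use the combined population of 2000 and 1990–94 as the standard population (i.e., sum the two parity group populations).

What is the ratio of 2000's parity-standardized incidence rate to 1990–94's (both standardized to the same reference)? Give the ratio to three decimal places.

1.213

Parity-specific rates per 100000 for 2000: 159.09, 117.32, 120.37, 69.77, 27.07.
For 1990–94: 140.73, 104.92, 76.12, 47.53, 22.57.
Combined standard total = 3752300; weights = 0.3236, 0.2532, 0.1746, 0.1196, 0.1291.
2000: 0.3236×159.09 + 0.2532×117.32 + 0.1746×120.37 + 0.1196×69.77 + 0.1291×27.07 = 114.0309 per 100000.
1990–94: 0.3236×140.73 + 0.2532×104.92 + 0.1746×76.12 + 0.1196×47.53 + 0.1291×22.57 = 93.9856 per 100000.
Ratio = 114.0309 ÷ 93.9856 = 1.21328.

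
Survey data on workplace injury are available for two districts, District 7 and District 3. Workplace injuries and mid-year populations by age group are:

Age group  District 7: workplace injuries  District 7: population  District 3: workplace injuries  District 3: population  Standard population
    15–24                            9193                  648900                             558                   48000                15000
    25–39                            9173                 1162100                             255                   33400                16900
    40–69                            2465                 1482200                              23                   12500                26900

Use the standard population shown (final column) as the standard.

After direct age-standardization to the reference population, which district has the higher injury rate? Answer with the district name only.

Age-specific rates per 10000 for District 7: 141.67, 78.93, 16.63.
For District 3: 116.25, 76.35, 18.40.
Standard total = 58800; weights = 0.2551, 0.2874, 0.4575.
District 7: 0.2551×141.67 + 0.2874×78.93 + 0.4575×16.63 = 66.4357 per 10000.
District 3: 0.2551×116.25 + 0.2874×76.35 + 0.4575×18.40 = 60.0167 per 10000.
The crude rates (63.25 vs 89.03) would put District 3 higher, but that reflects its age composition; once standardized to a common age structure, District 7 has the higher underlying rate.

District 7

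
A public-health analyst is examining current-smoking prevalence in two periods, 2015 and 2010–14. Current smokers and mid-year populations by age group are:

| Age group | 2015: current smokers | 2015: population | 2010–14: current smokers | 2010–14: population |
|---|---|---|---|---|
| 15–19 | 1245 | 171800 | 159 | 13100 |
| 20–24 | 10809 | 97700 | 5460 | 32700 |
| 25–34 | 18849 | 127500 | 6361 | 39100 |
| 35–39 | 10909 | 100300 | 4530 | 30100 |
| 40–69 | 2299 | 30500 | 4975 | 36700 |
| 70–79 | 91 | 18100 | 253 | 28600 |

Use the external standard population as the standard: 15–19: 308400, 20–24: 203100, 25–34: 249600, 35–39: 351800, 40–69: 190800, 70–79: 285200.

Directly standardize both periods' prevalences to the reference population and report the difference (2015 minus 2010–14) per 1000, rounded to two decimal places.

Age-specific rates per 1000 for 2015: 7.247, 110.635, 147.835, 108.764, 75.377, 5.028.
For 2010–14: 12.137, 166.972, 162.685, 150.498, 135.559, 8.846.
Standard total = 1588900; weights = 0.1941, 0.1278, 0.1571, 0.2214, 0.1201, 0.1795.
2015: 0.1941×7.247 + 0.1278×110.635 + 0.1571×147.835 + 0.2214×108.764 + 0.1201×75.377 + 0.1795×5.028 = 72.8072 per 1000.
2010–14: 0.1941×12.137 + 0.1278×166.972 + 0.1571×162.685 + 0.2214×150.498 + 0.1201×135.559 + 0.1795×8.846 = 100.4433 per 1000.
Difference = 72.8072 − 100.4433 = -27.6361.

-27.64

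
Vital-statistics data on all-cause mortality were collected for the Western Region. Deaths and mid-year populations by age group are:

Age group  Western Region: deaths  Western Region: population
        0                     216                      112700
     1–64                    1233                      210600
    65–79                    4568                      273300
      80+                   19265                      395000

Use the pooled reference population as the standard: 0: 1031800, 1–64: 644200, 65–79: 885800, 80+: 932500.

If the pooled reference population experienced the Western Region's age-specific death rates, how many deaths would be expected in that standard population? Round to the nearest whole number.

Age-specific rates per 100000 for the Western Region: 191.66, 585.47, 1671.42, 4877.22.
Expected deaths = Σ (standard pop × age-specific rate ÷ 100000)
= 1031800×191.66/100000 + 644200×585.47/100000 + 885800×1671.42/100000 + 932500×4877.22/100000
= 1977.54 + 3771.60 + 14805.47 + 45480.03 = 66034.64.

66035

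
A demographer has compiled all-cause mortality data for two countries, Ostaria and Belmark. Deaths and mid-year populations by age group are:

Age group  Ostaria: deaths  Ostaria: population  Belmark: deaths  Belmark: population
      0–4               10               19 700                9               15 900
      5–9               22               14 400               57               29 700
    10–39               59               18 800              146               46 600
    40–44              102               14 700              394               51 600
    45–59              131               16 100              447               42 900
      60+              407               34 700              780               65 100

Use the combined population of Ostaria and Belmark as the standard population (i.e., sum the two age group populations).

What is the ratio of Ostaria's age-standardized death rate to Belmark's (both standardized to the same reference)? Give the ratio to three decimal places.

Age-specific rates per 1 000 for Ostaria: 0.508, 1.528, 3.138, 6.939, 8.137, 11.729.
For Belmark: 0.566, 1.919, 3.133, 7.636, 10.420, 11.982.
Combined standard total = 370 200; weights = 0.0962, 0.1191, 0.1767, 0.1791, 0.1594, 0.2696.
Ostaria: 0.0962×0.508 + 0.1191×1.528 + 0.1767×3.138 + 0.1791×6.939 + 0.1594×8.137 + 0.2696×11.729 = 6.4867 per 1 000.
Belmark: 0.0962×0.566 + 0.1191×1.919 + 0.1767×3.133 + 0.1791×7.636 + 0.1594×10.420 + 0.2696×11.982 = 7.0947 per 1 000.
Ratio = 6.4867 ÷ 7.0947 = 0.91430.

0.914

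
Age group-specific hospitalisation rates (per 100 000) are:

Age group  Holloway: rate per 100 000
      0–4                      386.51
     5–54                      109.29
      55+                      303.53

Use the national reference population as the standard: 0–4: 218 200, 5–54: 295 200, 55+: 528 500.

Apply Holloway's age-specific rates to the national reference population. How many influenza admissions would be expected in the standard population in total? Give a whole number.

2770

Expected influenza admissions = Σ (standard pop × age-specific rate ÷ 100 000)
= 218 200×386.51/100 000 + 295 200×109.29/100 000 + 528 500×303.53/100 000
= 843.36 + 322.62 + 1604.16 = 2770.14.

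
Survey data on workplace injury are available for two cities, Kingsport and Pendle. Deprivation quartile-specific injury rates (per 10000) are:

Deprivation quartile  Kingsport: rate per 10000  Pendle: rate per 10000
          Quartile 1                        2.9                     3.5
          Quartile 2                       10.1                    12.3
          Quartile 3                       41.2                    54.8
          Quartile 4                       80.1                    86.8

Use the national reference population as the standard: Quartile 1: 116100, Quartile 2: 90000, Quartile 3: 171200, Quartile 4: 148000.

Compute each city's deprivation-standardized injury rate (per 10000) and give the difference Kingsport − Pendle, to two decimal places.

Standard total = 525300; weights = 0.2210, 0.1713, 0.3259, 0.2817.
Kingsport: 0.2210×2.9 + 0.1713×10.1 + 0.3259×41.2 + 0.2817×80.1 = 38.3665 per 10000.
Pendle: 0.2210×3.5 + 0.1713×12.3 + 0.3259×54.8 + 0.2817×86.8 = 45.1961 per 10000.
Difference = 38.3665 − 45.1961 = -6.8296.

-6.83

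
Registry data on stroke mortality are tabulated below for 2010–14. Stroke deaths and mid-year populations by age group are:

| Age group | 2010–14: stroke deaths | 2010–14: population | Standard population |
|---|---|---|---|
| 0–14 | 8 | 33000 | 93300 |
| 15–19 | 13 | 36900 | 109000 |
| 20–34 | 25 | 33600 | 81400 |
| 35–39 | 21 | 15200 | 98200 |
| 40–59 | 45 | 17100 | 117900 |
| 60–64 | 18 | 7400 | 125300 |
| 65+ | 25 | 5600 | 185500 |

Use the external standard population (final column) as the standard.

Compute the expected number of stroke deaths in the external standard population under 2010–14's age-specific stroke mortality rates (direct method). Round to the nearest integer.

1700

Age-specific rates per 100000 for 2010–14: 24.24, 35.23, 74.40, 138.16, 263.16, 243.24, 446.43.
Expected stroke deaths = Σ (standard pop × age-specific rate ÷ 100000)
= 93300×24.24/100000 + 109000×35.23/100000 + 81400×74.40/100000 + 98200×138.16/100000 + 117900×263.16/100000 + 125300×243.24/100000 + 185500×446.43/100000
= 22.62 + 38.40 + 60.57 + 135.67 + 310.26 + 304.78 + 828.12 = 1700.43.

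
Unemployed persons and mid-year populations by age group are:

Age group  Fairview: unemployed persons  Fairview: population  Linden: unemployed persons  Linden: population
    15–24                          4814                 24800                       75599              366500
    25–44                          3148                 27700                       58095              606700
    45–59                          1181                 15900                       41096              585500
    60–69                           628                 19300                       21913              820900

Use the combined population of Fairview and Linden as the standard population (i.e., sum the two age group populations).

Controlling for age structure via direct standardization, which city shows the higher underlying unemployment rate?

Fairview

Age-specific rates per 1000 for Fairview: 194.113, 113.646, 74.277, 32.539.
For Linden: 206.273, 95.756, 70.190, 26.694.
Combined standard total = 2467300; weights = 0.1586, 0.2571, 0.2437, 0.3405.
Fairview: 0.1586×194.113 + 0.2571×113.646 + 0.2437×74.277 + 0.3405×32.539 = 89.1917 per 1000.
Linden: 0.1586×206.273 + 0.2571×95.756 + 0.2437×70.190 + 0.3405×26.694 = 83.5335 per 1000.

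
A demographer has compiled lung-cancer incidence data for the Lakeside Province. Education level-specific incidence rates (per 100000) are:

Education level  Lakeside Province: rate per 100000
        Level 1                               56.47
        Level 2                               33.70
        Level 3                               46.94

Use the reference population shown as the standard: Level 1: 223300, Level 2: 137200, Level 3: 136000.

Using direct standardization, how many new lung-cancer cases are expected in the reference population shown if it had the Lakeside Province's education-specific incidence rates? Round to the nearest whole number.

Expected new lung-cancer cases = Σ (standard pop × education-specific rate ÷ 100000)
= 223300×56.47/100000 + 137200×33.70/100000 + 136000×46.94/100000
= 126.10 + 46.24 + 63.84 = 236.17.

236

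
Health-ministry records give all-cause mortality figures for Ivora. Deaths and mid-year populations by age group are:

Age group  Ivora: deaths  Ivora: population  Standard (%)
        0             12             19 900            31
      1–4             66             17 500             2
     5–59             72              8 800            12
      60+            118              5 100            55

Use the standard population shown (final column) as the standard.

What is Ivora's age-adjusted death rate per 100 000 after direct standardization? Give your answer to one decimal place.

Age-specific rates per 100 000 for Ivora: 60.30, 377.14, 818.18, 2313.73.
Standard weights: 0.31, 0.02, 0.12, 0.55.
Standardized rate: 0.3100×60.30 + 0.0200×377.14 + 0.1200×818.18 + 0.5500×2313.73 = 1396.9672 per 100 000.

1397.0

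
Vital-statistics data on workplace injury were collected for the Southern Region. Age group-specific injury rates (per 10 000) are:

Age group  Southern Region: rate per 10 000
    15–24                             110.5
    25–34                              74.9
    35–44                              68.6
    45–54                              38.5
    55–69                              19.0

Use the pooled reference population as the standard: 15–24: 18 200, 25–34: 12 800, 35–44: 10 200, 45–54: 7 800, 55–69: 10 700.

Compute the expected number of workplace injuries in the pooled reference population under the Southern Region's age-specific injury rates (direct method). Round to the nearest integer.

Expected workplace injuries = Σ (standard pop × age-specific rate ÷ 10 000)
= 18 200×110.5/10 000 + 12 800×74.9/10 000 + 10 200×68.6/10 000 + 7 800×38.5/10 000 + 10 700×19.0/10 000
= 201.11 + 95.87 + 69.97 + 30.03 + 20.33 = 417.31.

417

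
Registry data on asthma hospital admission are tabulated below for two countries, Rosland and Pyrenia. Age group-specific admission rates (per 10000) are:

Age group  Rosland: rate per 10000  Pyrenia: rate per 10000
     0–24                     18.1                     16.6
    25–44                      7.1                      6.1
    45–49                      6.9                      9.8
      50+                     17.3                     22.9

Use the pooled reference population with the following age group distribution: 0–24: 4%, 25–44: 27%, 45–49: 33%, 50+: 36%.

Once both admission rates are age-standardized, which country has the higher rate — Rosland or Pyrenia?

Standard weights: 0.04, 0.27, 0.33, 0.36.
Rosland: 0.0400×18.1 + 0.2700×7.1 + 0.3300×6.9 + 0.3600×17.3 = 11.1460 per 10000.
Pyrenia: 0.0400×16.6 + 0.2700×6.1 + 0.3300×9.8 + 0.3600×22.9 = 13.7890 per 10000.

Pyrenia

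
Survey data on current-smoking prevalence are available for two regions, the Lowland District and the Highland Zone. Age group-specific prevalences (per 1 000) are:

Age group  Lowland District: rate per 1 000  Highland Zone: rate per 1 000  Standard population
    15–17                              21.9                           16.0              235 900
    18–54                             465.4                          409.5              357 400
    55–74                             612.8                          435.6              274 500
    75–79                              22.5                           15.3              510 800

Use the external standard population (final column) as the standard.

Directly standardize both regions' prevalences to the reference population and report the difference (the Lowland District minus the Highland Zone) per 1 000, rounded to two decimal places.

53.45

Standard total = 1 378 600; weights = 0.1711, 0.2592, 0.1991, 0.3705.
The Lowland District: 0.1711×21.9 + 0.2592×465.4 + 0.1991×612.8 + 0.3705×22.5 = 254.7561 per 1 000.
The Highland Zone: 0.1711×16.0 + 0.2592×409.5 + 0.1991×435.6 + 0.3705×15.3 = 201.3036 per 1 000.
Difference = 254.7561 − 201.3036 = 53.4525.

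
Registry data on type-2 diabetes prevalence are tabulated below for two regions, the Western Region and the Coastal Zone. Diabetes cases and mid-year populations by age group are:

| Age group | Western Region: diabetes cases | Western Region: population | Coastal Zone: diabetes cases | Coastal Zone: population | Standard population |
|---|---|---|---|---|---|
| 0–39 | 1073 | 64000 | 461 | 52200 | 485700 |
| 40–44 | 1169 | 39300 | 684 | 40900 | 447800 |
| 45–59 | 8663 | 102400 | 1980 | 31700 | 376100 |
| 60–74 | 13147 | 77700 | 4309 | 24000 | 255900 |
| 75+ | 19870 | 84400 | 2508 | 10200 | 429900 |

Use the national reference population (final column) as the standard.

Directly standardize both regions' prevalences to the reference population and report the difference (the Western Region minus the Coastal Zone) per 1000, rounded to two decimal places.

5.45

Age-specific rates per 1000 for the Western Region: 16.766, 29.746, 84.600, 169.202, 235.427.
For the Coastal Zone: 8.831, 16.724, 62.461, 179.542, 245.882.
Standard total = 1995400; weights = 0.2434, 0.2244, 0.1885, 0.1282, 0.2154.
The Western Region: 0.2434×16.766 + 0.2244×29.746 + 0.1885×84.600 + 0.1282×169.202 + 0.2154×235.427 = 99.1228 per 1000.
The Coastal Zone: 0.2434×8.831 + 0.2244×16.724 + 0.1885×62.461 + 0.1282×179.542 + 0.2154×245.882 = 93.6751 per 1000.
Difference = 99.1228 − 93.6751 = 5.4478.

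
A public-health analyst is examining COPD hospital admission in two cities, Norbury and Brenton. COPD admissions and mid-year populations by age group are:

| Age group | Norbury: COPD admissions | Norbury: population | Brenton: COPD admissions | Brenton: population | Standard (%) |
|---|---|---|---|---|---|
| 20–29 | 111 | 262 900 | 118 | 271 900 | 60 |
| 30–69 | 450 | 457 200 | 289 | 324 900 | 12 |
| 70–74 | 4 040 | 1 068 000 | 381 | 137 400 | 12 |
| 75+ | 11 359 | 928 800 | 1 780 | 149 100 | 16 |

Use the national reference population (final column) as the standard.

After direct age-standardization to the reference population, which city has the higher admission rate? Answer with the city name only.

Age-specific rates per 10 000 for Norbury: 4.22, 9.84, 37.83, 122.30.
For Brenton: 4.34, 8.90, 27.73, 119.38.
Standard weights: 0.60, 0.12, 0.12, 0.16.
Norbury: 0.6000×4.22 + 0.1200×9.84 + 0.1200×37.83 + 0.1600×122.30 = 27.8213 per 10 000.
Brenton: 0.6000×4.34 + 0.1200×8.90 + 0.1200×27.73 + 0.1600×119.38 = 26.1001 per 10 000.

Norbury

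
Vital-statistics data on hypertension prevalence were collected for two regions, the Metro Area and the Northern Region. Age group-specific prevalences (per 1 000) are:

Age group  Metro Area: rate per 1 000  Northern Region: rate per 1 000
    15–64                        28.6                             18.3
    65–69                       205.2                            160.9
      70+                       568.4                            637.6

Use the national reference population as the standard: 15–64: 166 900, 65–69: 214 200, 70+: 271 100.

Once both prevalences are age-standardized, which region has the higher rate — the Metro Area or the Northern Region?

Standard total = 652 200; weights = 0.2559, 0.3284, 0.4157.
The Metro Area: 0.2559×28.6 + 0.3284×205.2 + 0.4157×568.4 = 310.9789 per 1 000.
The Northern Region: 0.2559×18.3 + 0.3284×160.9 + 0.4157×637.6 = 322.5581 per 1 000.

Northern Region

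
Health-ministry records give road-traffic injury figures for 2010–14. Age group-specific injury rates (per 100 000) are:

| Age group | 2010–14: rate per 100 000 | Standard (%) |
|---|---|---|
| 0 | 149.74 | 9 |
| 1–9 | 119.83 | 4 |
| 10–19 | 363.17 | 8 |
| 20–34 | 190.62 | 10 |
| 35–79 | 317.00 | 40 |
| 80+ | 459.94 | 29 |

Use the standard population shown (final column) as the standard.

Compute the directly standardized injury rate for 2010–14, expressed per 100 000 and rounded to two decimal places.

Standard weights: 0.09, 0.04, 0.08, 0.10, 0.40, 0.29.
Standardized rate: 0.0900×149.74 + 0.0400×119.83 + 0.0800×363.17 + 0.1000×190.62 + 0.4000×317.00 + 0.2900×459.94 = 326.5680 per 100 000.

326.57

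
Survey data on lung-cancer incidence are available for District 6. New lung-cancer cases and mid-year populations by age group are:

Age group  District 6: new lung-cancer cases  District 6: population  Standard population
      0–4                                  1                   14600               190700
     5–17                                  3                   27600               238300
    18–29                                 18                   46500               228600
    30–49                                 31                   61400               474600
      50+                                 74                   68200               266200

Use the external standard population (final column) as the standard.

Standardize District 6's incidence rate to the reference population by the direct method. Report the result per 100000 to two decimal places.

Age-specific rates per 100000 for District 6: 6.85, 10.87, 38.71, 50.49, 108.50.
Standard total = 1398400; weights = 0.1364, 0.1704, 0.1635, 0.3394, 0.1904.
Standardized rate: 0.1364×6.85 + 0.1704×10.87 + 0.1635×38.71 + 0.3394×50.49 + 0.1904×108.50 = 46.9044 per 100000.

46.90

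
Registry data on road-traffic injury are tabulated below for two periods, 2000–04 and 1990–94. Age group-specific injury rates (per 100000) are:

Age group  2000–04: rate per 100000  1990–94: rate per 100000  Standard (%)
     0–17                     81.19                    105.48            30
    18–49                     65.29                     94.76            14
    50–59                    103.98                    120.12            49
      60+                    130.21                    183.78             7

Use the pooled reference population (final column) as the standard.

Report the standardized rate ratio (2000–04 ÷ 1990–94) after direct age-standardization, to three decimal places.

Standard weights: 0.30, 0.14, 0.49, 0.07.
2000–04: 0.3000×81.19 + 0.1400×65.29 + 0.4900×103.98 + 0.0700×130.21 = 93.5625 per 100000.
1990–94: 0.3000×105.48 + 0.1400×94.76 + 0.4900×120.12 + 0.0700×183.78 = 116.6338 per 100000.
Ratio = 93.5625 ÷ 116.6338 = 0.80219.

0.802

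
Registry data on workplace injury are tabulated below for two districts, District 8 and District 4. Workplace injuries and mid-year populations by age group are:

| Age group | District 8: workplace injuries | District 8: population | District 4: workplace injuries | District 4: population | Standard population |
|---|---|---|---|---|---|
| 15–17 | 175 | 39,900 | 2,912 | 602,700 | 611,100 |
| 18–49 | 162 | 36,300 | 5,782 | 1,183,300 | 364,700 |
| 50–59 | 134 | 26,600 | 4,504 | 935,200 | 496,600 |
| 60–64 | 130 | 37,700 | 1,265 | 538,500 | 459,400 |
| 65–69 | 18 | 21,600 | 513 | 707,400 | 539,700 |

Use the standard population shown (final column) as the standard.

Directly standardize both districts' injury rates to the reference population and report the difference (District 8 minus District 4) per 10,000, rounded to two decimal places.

1.00

Age-specific rates per 10,000 for District 8: 43.86, 44.63, 50.38, 34.48, 8.33.
For District 4: 48.32, 48.86, 48.16, 23.49, 7.25.
Standard total = 2,471,500; weights = 0.2473, 0.1476, 0.2009, 0.1859, 0.2184.
District 8: 0.2473×43.86 + 0.1476×44.63 + 0.2009×50.38 + 0.1859×34.48 + 0.2184×8.33 = 35.7815 per 10,000.
District 4: 0.2473×48.32 + 0.1476×48.86 + 0.2009×48.16 + 0.1859×23.49 + 0.2184×7.25 = 34.7840 per 10,000.
Difference = 35.7815 − 34.7840 = 0.9975.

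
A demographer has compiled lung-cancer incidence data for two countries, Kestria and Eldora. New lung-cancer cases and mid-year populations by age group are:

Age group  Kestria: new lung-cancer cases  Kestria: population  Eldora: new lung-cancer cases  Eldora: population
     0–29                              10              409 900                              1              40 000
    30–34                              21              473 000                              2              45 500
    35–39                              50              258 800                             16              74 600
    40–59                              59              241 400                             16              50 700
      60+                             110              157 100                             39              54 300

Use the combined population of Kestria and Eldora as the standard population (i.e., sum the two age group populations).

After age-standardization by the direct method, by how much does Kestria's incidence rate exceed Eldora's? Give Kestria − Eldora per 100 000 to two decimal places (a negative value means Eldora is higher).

Age-specific rates per 100 000 for Kestria: 2.44, 4.44, 19.32, 24.44, 70.02.
For Eldora: 2.50, 4.40, 21.45, 31.56, 71.82.
Combined standard total = 1 805 300; weights = 0.2492, 0.2872, 0.1847, 0.1618, 0.1171.
Kestria: 0.2492×2.44 + 0.2872×4.44 + 0.1847×19.32 + 0.1618×24.44 + 0.1171×70.02 = 17.6049 per 100 000.
Eldora: 0.2492×2.50 + 0.2872×4.40 + 0.1847×21.45 + 0.1618×31.56 + 0.1171×71.82 = 19.3630 per 100 000.
Difference = 17.6049 − 19.3630 = -1.7582.

-1.76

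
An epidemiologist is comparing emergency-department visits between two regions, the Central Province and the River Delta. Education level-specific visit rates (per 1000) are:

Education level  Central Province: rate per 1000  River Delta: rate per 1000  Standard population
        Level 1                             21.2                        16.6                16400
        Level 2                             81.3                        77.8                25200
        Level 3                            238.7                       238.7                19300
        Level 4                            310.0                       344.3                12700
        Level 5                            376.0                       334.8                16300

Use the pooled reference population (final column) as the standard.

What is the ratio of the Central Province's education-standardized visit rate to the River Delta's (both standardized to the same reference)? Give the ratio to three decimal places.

1.024

Standard total = 89900; weights = 0.1824, 0.2803, 0.2147, 0.1413, 0.1813.
The Central Province: 0.1824×21.2 + 0.2803×81.3 + 0.2147×238.7 + 0.1413×310.0 + 0.1813×376.0 = 189.8682 per 1000.
The River Delta: 0.1824×16.6 + 0.2803×77.8 + 0.2147×238.7 + 0.1413×344.3 + 0.1813×334.8 = 185.4234 per 1000.
Ratio = 189.8682 ÷ 185.4234 = 1.02397.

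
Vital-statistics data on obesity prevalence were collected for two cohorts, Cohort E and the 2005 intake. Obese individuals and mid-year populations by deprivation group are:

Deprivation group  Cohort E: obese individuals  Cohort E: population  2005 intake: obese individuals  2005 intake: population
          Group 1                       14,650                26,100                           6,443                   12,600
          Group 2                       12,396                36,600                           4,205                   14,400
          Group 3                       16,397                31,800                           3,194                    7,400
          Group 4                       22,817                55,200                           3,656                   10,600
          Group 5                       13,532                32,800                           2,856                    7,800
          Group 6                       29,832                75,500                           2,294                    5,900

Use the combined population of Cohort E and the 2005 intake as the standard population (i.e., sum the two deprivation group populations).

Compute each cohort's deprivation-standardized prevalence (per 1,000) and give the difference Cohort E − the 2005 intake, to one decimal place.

45.8

Deprivation-specific rates per 1,000 for Cohort E: 561.303, 338.689, 515.629, 413.351, 412.561, 395.126.
For the 2005 intake: 511.349, 292.014, 431.622, 344.906, 366.154, 388.814.
Combined standard total = 316,700; weights = 0.1222, 0.1610, 0.1238, 0.2078, 0.1282, 0.2570.
Cohort E: 0.1222×561.303 + 0.1610×338.689 + 0.1238×515.629 + 0.2078×413.351 + 0.1282×412.561 + 0.2570×395.126 = 427.2811 per 1,000.
The 2005 intake: 0.1222×511.349 + 0.1610×292.014 + 0.1238×431.622 + 0.2078×344.906 + 0.1282×366.154 + 0.2570×388.814 = 381.4700 per 1,000.
Difference = 427.2811 − 381.4700 = 45.8111.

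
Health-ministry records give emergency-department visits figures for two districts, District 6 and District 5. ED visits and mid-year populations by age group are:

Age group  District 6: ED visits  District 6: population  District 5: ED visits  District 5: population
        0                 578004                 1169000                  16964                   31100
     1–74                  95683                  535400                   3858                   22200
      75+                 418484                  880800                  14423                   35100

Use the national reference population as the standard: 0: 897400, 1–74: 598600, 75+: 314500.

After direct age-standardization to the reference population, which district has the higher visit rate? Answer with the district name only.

District 5

Age-specific rates per 1000 for District 6: 494.443, 178.713, 475.118.
For District 5: 545.466, 173.784, 410.912.
Standard total = 1810500; weights = 0.4957, 0.3306, 0.1737.
District 6: 0.4957×494.443 + 0.3306×178.713 + 0.1737×475.118 = 386.6974 per 1000.
District 5: 0.4957×545.466 + 0.3306×173.784 + 0.1737×410.912 = 399.2047 per 1000.
The crude rates (422.47 vs 398.70) would put District 6 higher, but that reflects its age composition; once standardized to a common age structure, District 5 has the higher underlying rate.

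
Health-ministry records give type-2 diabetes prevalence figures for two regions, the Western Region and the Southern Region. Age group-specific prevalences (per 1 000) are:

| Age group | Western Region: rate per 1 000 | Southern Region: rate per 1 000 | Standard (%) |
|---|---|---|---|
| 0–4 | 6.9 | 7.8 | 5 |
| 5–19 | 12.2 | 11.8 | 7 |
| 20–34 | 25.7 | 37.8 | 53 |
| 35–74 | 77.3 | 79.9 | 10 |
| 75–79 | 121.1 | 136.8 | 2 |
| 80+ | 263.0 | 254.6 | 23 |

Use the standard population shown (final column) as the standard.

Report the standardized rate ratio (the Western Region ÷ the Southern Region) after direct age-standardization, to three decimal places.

Standard weights: 0.05, 0.07, 0.53, 0.10, 0.02, 0.23.
The Western Region: 0.0500×6.9 + 0.0700×12.2 + 0.5300×25.7 + 0.1000×77.3 + 0.0200×121.1 + 0.2300×263.0 = 85.4620 per 1 000.
The Southern Region: 0.0500×7.8 + 0.0700×11.8 + 0.5300×37.8 + 0.1000×79.9 + 0.0200×136.8 + 0.2300×254.6 = 90.5340 per 1 000.
Ratio = 85.4620 ÷ 90.5340 = 0.94398.

0.944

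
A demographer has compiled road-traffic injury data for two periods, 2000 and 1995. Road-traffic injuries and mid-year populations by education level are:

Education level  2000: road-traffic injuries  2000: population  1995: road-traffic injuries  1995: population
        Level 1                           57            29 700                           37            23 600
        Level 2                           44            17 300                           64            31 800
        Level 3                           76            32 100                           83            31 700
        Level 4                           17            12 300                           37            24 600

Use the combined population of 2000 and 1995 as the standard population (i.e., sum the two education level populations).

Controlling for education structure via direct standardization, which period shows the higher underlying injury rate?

2000

Education-specific rates per 100 000 for 2000: 191.92, 254.34, 236.76, 138.21.
For 1995: 156.78, 201.26, 261.83, 150.41.
Combined standard total = 203 100; weights = 0.2624, 0.2418, 0.3141, 0.1817.
2000: 0.2624×191.92 + 0.2418×254.34 + 0.3141×236.76 + 0.1817×138.21 = 211.3365 per 100 000.
1995: 0.2624×156.78 + 0.2418×201.26 + 0.3141×261.83 + 0.1817×150.41 = 199.3739 per 100 000.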